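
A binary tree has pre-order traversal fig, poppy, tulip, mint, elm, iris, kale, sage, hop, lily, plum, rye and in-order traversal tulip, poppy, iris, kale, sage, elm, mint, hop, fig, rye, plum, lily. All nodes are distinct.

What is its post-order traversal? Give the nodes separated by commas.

tulip, sage, kale, iris, elm, hop, mint, poppy, rye, plum, lily, fig

The first element of pre-order is the root; it splits in-order into left and right subtrees.
Root fig: left subtree has 8 nodes {tulip, poppy, iris, kale, sage, elm, mint, hop}, right has 3 {rye, plum, lily}.
  Root poppy: left subtree has 1 node {tulip}, right has 6 {iris, kale, sage, elm, mint, hop}.
    Root mint: left subtree has 4 nodes {iris, kale, sage, elm}, right has 1 {hop}.
      Root elm: left subtree has 3 nodes {iris, kale, sage}, right has 0 { }.
        Root iris: left subtree has 0 nodes { }, right has 2 {kale, sage}.
          Root kale: left subtree has 0 nodes { }, right has 1 {sage}.
  Root lily: left subtree has 2 nodes {rye, plum}, right has 0 { }.
    Root plum: left subtree has 1 node {rye}, right has 0 { }.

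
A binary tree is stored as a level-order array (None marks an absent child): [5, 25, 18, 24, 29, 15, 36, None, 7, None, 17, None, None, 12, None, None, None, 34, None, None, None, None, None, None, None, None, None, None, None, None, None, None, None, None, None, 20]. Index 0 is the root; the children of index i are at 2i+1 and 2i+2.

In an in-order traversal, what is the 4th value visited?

7

In-order visits the left subtree, then the node, then the right subtree.
At 5: go left to 25.
  At 25: go left to 24.
    At 24: no left child.
    Visit 24.
    At 24: go right to 7.
      At 7: go left to 34.
        At 34: go left to 20.
          20 is a leaf — visit 20.
        Visit 34.
        At 34: no right child.
      Visit 7.
      At 7: no right child.
  Visit 25.
  At 25: go right to 29.
    At 29: no left child.
    Visit 29.
    At 29: go right to 17.
      17 is a leaf — visit 17.
Visit 5.
At 5: go right to 18.
  At 18: go left to 15.
    15 is a leaf — visit 15.
  Visit 18.
  At 18: go right to 36.
    At 36: go left to 12.
      12 is a leaf — visit 12.
    Visit 36.
    At 36: no right child.
Full in-order sequence: 24, 20, 34, 7, 25, 29, 17, 5, 15, 18, 12, 36.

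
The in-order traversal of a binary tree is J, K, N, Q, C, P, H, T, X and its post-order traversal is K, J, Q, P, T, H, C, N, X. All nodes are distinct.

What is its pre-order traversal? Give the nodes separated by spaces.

X N J K C Q H P T

The last element of post-order is the root; it splits in-order into left and right subtrees.
Root X: left subtree has 8 nodes {J, K, N, Q, C, P, H, T}, right has 0 { }.
  Root N: left subtree has 2 nodes {J, K}, right has 5 {Q, C, P, H, T}.
    Root J: left subtree has 0 nodes { }, right has 1 {K}.
    Root C: left subtree has 1 node {Q}, right has 3 {P, H, T}.
      Root H: left subtree has 1 node {P}, right has 1 {T}.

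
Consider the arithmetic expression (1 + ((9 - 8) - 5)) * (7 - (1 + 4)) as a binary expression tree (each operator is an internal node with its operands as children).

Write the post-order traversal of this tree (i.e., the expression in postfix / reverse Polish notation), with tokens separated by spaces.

1 9 8 - 5 - + 7 1 4 + - *

Post-order on an expression tree gives postfix notation: for each operator, emit left operand, right operand, then the operator.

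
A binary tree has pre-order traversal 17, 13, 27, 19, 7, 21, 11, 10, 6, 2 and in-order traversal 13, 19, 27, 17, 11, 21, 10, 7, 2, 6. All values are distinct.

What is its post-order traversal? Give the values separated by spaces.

The first element of pre-order is the root; it splits in-order into left and right subtrees.
Root 17: left subtree has 3 nodes {13, 19, 27}, right has 6 {11, 21, 10, 7, 2, 6}.
  Root 13: left subtree has 0 nodes { }, right has 2 {19, 27}.
    Root 27: left subtree has 1 node {19}, right has 0 { }.
  Root 7: left subtree has 3 nodes {11, 21, 10}, right has 2 {2, 6}.
    Root 21: left subtree has 1 node {11}, right has 1 {10}.
    Root 6: left subtree has 1 node {2}, right has 0 { }.

19 27 13 11 10 21 2 6 7 17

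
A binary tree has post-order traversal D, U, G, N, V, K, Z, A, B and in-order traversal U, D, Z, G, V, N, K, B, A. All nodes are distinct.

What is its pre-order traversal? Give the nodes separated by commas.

The last element of post-order is the root; it splits in-order into left and right subtrees.
Root B: left subtree has 7 nodes {U, D, Z, G, V, N, K}, right has 1 {A}.
  Root Z: left subtree has 2 nodes {U, D}, right has 4 {G, V, N, K}.
    Root U: left subtree has 0 nodes { }, right has 1 {D}.
    Root K: left subtree has 3 nodes {G, V, N}, right has 0 { }.
      Root V: left subtree has 1 node {G}, right has 1 {N}.

B, Z, U, D, K, V, G, N, A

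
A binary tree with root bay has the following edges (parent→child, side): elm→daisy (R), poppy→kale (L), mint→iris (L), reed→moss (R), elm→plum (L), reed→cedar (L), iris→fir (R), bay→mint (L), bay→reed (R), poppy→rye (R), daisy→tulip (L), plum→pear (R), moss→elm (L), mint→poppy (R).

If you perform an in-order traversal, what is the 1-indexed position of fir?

2

In-order visits the left subtree, then the node, then the right subtree.
At bay: go left to mint.
  At mint: go left to iris.
    At iris: no left child.
    Visit iris.
    At iris: go right to fir.
      fir is a leaf — visit fir.
  Visit mint.
  At mint: go right to poppy.
    At poppy: go left to kale.
      kale is a leaf — visit kale.
    Visit poppy.
    At poppy: go right to rye.
      rye is a leaf — visit rye.
Visit bay.
At bay: go right to reed.
  At reed: go left to cedar.
    cedar is a leaf — visit cedar.
  Visit reed.
  At reed: go right to moss.
    At moss: go left to elm.
      At elm: go left to plum.
        At plum: no left child.
        Visit plum.
        At plum: go right to pear.
          pear is a leaf — visit pear.
      Visit elm.
      At elm: go right to daisy.
        At daisy: go left to tulip.
          tulip is a leaf — visit tulip.
        Visit daisy.
        At daisy: no right child.
    Visit moss.
    At moss: no right child.
Full in-order sequence: iris, fir, mint, kale, poppy, rye, bay, cedar, reed, plum, pear, elm, tulip, daisy, moss.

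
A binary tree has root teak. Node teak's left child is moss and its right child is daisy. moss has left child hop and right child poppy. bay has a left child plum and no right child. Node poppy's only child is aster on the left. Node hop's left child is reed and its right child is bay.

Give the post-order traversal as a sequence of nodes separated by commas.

reed, plum, bay, hop, aster, poppy, moss, daisy, teak

Post-order visits the left subtree, then the right subtree, then the node.
At teak: go left to moss.
  At moss: go left to hop.
    At hop: go left to reed.
      reed is a leaf — visit reed.
    At hop: go right to bay.
      At bay: go left to plum.
        plum is a leaf — visit plum.
      At bay: no right child.
      Visit bay.
    Visit hop.
  At moss: go right to poppy.
    At poppy: go left to aster.
      aster is a leaf — visit aster.
    At poppy: no right child.
    Visit poppy.
  Visit moss.
At teak: go right to daisy.
  daisy is a leaf — visit daisy.
Visit teak.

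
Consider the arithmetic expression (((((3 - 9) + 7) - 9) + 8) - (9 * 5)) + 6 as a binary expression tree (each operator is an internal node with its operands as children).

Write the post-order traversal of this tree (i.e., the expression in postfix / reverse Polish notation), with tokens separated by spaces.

Post-order on an expression tree gives postfix notation: for each operator, emit left operand, right operand, then the operator.

3 9 - 7 + 9 - 8 + 9 5 * - 6 +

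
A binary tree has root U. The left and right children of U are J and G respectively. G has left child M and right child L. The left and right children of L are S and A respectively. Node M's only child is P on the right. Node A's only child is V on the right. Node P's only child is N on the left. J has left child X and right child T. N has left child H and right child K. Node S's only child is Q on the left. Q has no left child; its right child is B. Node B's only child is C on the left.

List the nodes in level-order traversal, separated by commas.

U, J, G, X, T, M, L, P, S, A, N, Q, V, H, K, B, C

Level-order visits nodes level by level from the root, left to right within each level.
Level 0: U
Level 1: J, G
Level 2: X, T, M, L
Level 3: P, S, A
Level 4: N, Q, V
Level 5: H, K, B
Level 6: C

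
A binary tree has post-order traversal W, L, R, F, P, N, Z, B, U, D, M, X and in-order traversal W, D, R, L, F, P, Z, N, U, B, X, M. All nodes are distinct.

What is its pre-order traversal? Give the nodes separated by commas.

The last element of post-order is the root; it splits in-order into left and right subtrees.
Root X: left subtree has 10 nodes {W, D, R, L, F, P, Z, N, U, B}, right has 1 {M}.
  Root D: left subtree has 1 node {W}, right has 8 {R, L, F, P, Z, N, U, B}.
    Root U: left subtree has 6 nodes {R, L, F, P, Z, N}, right has 1 {B}.
      Root Z: left subtree has 4 nodes {R, L, F, P}, right has 1 {N}.
        Root P: left subtree has 3 nodes {R, L, F}, right has 0 { }.
          Root F: left subtree has 2 nodes {R, L}, right has 0 { }.
            Root R: left subtree has 0 nodes { }, right has 1 {L}.

X, D, W, U, Z, P, F, R, L, N, B, M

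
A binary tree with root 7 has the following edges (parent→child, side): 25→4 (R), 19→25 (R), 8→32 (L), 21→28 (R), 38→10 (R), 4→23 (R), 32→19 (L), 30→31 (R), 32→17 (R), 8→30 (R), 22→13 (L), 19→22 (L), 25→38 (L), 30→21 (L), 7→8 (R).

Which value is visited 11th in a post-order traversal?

28

Post-order visits the left subtree, then the right subtree, then the node.
At 7: no left child.
At 7: go right to 8.
  At 8: go left to 32.
    At 32: go left to 19.
      At 19: go left to 22.
        At 22: go left to 13.
          13 is a leaf — visit 13.
        At 22: no right child.
        Visit 22.
      At 19: go right to 25.
        At 25: go left to 38.
          At 38: no left child.
          At 38: go right to 10.
            10 is a leaf — visit 10.
          Visit 38.
        At 25: go right to 4.
          At 4: no left child.
          At 4: go right to 23.
            23 is a leaf — visit 23.
          Visit 4.
        Visit 25.
      Visit 19.
    At 32: go right to 17.
      17 is a leaf — visit 17.
    Visit 32.
  At 8: go right to 30.
    At 30: go left to 21.
      At 21: no left child.
      At 21: go right to 28.
        28 is a leaf — visit 28.
      Visit 21.
    At 30: go right to 31.
      31 is a leaf — visit 31.
    Visit 30.
  Visit 8.
Visit 7.
Full post-order sequence: 13, 22, 10, 38, 23, 4, 25, 19, 17, 32, 28, 21, 31, 30, 8, 7.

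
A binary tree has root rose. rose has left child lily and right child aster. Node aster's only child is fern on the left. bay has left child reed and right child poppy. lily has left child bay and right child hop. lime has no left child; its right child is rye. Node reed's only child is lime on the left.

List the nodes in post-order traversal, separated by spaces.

Post-order visits the left subtree, then the right subtree, then the node.
At rose: go left to lily.
  At lily: go left to bay.
    At bay: go left to reed.
      At reed: go left to lime.
        At lime: no left child.
        At lime: go right to rye.
          rye is a leaf — visit rye.
        Visit lime.
      At reed: no right child.
      Visit reed.
    At bay: go right to poppy.
      poppy is a leaf — visit poppy.
    Visit bay.
  At lily: go right to hop.
    hop is a leaf — visit hop.
  Visit lily.
At rose: go right to aster.
  At aster: go left to fern.
    fern is a leaf — visit fern.
  At aster: no right child.
  Visit aster.
Visit rose.

rye lime reed poppy bay hop lily fern aster rose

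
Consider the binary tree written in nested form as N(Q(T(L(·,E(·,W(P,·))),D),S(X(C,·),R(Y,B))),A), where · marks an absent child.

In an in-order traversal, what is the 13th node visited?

In-order visits the left subtree, then the node, then the right subtree.
At N: go left to Q.
  At Q: go left to T.
    At T: go left to L.
      At L: no left child.
      Visit L.
      At L: go right to E.
        At E: no left child.
        Visit E.
        At E: go right to W.
          At W: go left to P.
            P is a leaf — visit P.
          Visit W.
          At W: no right child.
    Visit T.
    At T: go right to D.
      D is a leaf — visit D.
  Visit Q.
  At Q: go right to S.
    At S: go left to X.
      At X: go left to C.
        C is a leaf — visit C.
      Visit X.
      At X: no right child.
    Visit S.
    At S: go right to R.
      At R: go left to Y.
        Y is a leaf — visit Y.
      Visit R.
      At R: go right to B.
        B is a leaf — visit B.
Visit N.
At N: go right to A.
  A is a leaf — visit A.
Full in-order sequence: L, E, P, W, T, D, Q, C, X, S, Y, R, B, N, A.

B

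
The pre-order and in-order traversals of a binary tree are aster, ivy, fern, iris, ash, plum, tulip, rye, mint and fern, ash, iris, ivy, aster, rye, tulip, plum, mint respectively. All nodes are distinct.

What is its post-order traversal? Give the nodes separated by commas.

ash, iris, fern, ivy, rye, tulip, mint, plum, aster

The first element of pre-order is the root; it splits in-order into left and right subtrees.
Root aster: left subtree has 4 nodes {fern, ash, iris, ivy}, right has 4 {rye, tulip, plum, mint}.
  Root ivy: left subtree has 3 nodes {fern, ash, iris}, right has 0 { }.
    Root fern: left subtree has 0 nodes { }, right has 2 {ash, iris}.
      Root iris: left subtree has 1 node {ash}, right has 0 { }.
  Root plum: left subtree has 2 nodes {rye, tulip}, right has 1 {mint}.
    Root tulip: left subtree has 1 node {rye}, right has 0 { }.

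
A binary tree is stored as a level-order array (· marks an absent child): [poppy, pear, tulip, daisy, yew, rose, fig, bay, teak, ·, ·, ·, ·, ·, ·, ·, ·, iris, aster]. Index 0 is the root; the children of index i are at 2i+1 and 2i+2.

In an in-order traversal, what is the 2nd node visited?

In-order visits the left subtree, then the node, then the right subtree.
At poppy: go left to pear.
  At pear: go left to daisy.
    At daisy: go left to bay.
      bay is a leaf — visit bay.
    Visit daisy.
    At daisy: go right to teak.
      At teak: go left to iris.
        iris is a leaf — visit iris.
      Visit teak.
      At teak: go right to aster.
        aster is a leaf — visit aster.
  Visit pear.
  At pear: go right to yew.
    yew is a leaf — visit yew.
Visit poppy.
At poppy: go right to tulip.
  At tulip: go left to rose.
    rose is a leaf — visit rose.
  Visit tulip.
  At tulip: go right to fig.
    fig is a leaf — visit fig.
Full in-order sequence: bay, daisy, iris, teak, aster, pear, yew, poppy, rose, tulip, fig.

daisy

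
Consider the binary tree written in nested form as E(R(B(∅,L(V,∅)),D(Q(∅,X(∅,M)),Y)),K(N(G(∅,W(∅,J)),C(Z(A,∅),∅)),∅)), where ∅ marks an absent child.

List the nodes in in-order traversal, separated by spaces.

B V L R Q X M D Y E G W J N A Z C K

In-order visits the left subtree, then the node, then the right subtree.
At E: go left to R.
  At R: go left to B.
    At B: no left child.
    Visit B.
    At B: go right to L.
      At L: go left to V.
        V is a leaf — visit V.
      Visit L.
      At L: no right child.
  Visit R.
  At R: go right to D.
    At D: go left to Q.
      At Q: no left child.
      Visit Q.
      At Q: go right to X.
        At X: no left child.
        Visit X.
        At X: go right to M.
          M is a leaf — visit M.
    Visit D.
    At D: go right to Y.
      Y is a leaf — visit Y.
Visit E.
At E: go right to K.
  At K: go left to N.
    At N: go left to G.
      At G: no left child.
      Visit G.
      At G: go right to W.
        At W: no left child.
        Visit W.
        At W: go right to J.
          J is a leaf — visit J.
    Visit N.
    At N: go right to C.
      At C: go left to Z.
        At Z: go left to A.
          A is a leaf — visit A.
        Visit Z.
        At Z: no right child.
      Visit C.
      At C: no right child.
  Visit K.
  At K: no right child.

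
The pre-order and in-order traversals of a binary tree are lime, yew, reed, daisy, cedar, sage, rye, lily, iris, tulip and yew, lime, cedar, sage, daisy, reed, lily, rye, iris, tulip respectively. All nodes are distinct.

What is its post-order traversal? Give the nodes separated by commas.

The first element of pre-order is the root; it splits in-order into left and right subtrees.
Root lime: left subtree has 1 node {yew}, right has 8 {cedar, sage, daisy, reed, lily, rye, iris, tulip}.
  Root reed: left subtree has 3 nodes {cedar, sage, daisy}, right has 4 {lily, rye, iris, tulip}.
    Root daisy: left subtree has 2 nodes {cedar, sage}, right has 0 { }.
      Root cedar: left subtree has 0 nodes { }, right has 1 {sage}.
    Root rye: left subtree has 1 node {lily}, right has 2 {iris, tulip}.
      Root iris: left subtree has 0 nodes { }, right has 1 {tulip}.

yew, sage, cedar, daisy, lily, tulip, iris, rye, reed, lime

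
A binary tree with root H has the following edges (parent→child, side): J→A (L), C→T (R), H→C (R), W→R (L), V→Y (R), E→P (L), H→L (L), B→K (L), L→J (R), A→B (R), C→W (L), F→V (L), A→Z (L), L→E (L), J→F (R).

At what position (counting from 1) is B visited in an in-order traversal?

7

In-order visits the left subtree, then the node, then the right subtree.
At H: go left to L.
  At L: go left to E.
    At E: go left to P.
      P is a leaf — visit P.
    Visit E.
    At E: no right child.
  Visit L.
  At L: go right to J.
    At J: go left to A.
      At A: go left to Z.
        Z is a leaf — visit Z.
      Visit A.
      At A: go right to B.
        At B: go left to K.
          K is a leaf — visit K.
        Visit B.
        At B: no right child.
    Visit J.
    At J: go right to F.
      At F: go left to V.
        At V: no left child.
        Visit V.
        At V: go right to Y.
          Y is a leaf — visit Y.
      Visit F.
      At F: no right child.
Visit H.
At H: go right to C.
  At C: go left to W.
    At W: go left to R.
      R is a leaf — visit R.
    Visit W.
    At W: no right child.
  Visit C.
  At C: go right to T.
    T is a leaf — visit T.
Full in-order sequence: P, E, L, Z, A, K, B, J, V, Y, F, H, R, W, C, T.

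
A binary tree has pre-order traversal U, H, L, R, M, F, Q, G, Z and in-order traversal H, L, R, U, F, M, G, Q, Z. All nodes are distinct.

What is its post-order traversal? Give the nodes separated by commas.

R, L, H, F, G, Z, Q, M, U

The first element of pre-order is the root; it splits in-order into left and right subtrees.
Root U: left subtree has 3 nodes {H, L, R}, right has 5 {F, M, G, Q, Z}.
  Root H: left subtree has 0 nodes { }, right has 2 {L, R}.
    Root L: left subtree has 0 nodes { }, right has 1 {R}.
  Root M: left subtree has 1 node {F}, right has 3 {G, Q, Z}.
    Root Q: left subtree has 1 node {G}, right has 1 {Z}.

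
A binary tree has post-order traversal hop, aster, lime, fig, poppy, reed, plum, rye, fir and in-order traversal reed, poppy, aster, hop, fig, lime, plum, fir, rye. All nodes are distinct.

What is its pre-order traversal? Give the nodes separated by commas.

The last element of post-order is the root; it splits in-order into left and right subtrees.
Root fir: left subtree has 7 nodes {reed, poppy, aster, hop, fig, lime, plum}, right has 1 {rye}.
  Root plum: left subtree has 6 nodes {reed, poppy, aster, hop, fig, lime}, right has 0 { }.
    Root reed: left subtree has 0 nodes { }, right has 5 {poppy, aster, hop, fig, lime}.
      Root poppy: left subtree has 0 nodes { }, right has 4 {aster, hop, fig, lime}.
        Root fig: left subtree has 2 nodes {aster, hop}, right has 1 {lime}.
          Root aster: left subtree has 0 nodes { }, right has 1 {hop}.

fir, plum, reed, poppy, fig, aster, hop, lime, rye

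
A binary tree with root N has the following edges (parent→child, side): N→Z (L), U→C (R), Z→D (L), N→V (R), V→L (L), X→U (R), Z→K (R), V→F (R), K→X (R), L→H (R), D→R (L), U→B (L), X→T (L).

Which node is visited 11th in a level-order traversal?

T

Level-order visits nodes level by level from the root, left to right within each level.
Level 0: N
Level 1: Z, V
Level 2: D, K, L, F
Level 3: R, X, H
Level 4: T, U
Level 5: B, C
Full level-order sequence: N, Z, V, D, K, L, F, R, X, H, T, U, B, C.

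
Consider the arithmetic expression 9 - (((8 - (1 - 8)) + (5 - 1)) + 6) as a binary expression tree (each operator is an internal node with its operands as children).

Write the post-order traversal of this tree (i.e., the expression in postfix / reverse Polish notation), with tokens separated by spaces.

Post-order on an expression tree gives postfix notation: for each operator, emit left operand, right operand, then the operator.

9 8 1 8 - - 5 1 - + 6 + -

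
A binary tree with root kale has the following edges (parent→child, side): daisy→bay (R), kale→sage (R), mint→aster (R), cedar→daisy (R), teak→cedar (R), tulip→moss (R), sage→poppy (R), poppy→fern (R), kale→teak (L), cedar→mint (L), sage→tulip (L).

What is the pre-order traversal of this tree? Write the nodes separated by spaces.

Pre-order visits the node, then its left subtree, then its right subtree.
Visit kale.
At kale: go left to teak.
  Visit teak.
  At teak: no left child.
  At teak: go right to cedar.
    Visit cedar.
    At cedar: go left to mint.
      Visit mint.
      At mint: no left child.
      At mint: go right to aster.
        aster is a leaf — visit aster.
    At cedar: go right to daisy.
      Visit daisy.
      At daisy: no left child.
      At daisy: go right to bay.
        bay is a leaf — visit bay.
At kale: go right to sage.
  Visit sage.
  At sage: go left to tulip.
    Visit tulip.
    At tulip: no left child.
    At tulip: go right to moss.
      moss is a leaf — visit moss.
  At sage: go right to poppy.
    Visit poppy.
    At poppy: no left child.
    At poppy: go right to fern.
      fern is a leaf — visit fern.

kale teak cedar mint aster daisy bay sage tulip moss poppy fern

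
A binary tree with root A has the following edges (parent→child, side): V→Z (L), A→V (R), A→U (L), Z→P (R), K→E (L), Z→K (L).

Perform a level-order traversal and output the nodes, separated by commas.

A, U, V, Z, K, P, E

Level-order visits nodes level by level from the root, left to right within each level.
Level 0: A
Level 1: U, V
Level 2: Z
Level 3: K, P
Level 4: E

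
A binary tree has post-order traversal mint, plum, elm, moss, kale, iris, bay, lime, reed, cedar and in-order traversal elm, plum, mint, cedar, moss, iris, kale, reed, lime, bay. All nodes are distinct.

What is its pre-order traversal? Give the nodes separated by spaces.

The last element of post-order is the root; it splits in-order into left and right subtrees.
Root cedar: left subtree has 3 nodes {elm, plum, mint}, right has 6 {moss, iris, kale, reed, lime, bay}.
  Root elm: left subtree has 0 nodes { }, right has 2 {plum, mint}.
    Root plum: left subtree has 0 nodes { }, right has 1 {mint}.
  Root reed: left subtree has 3 nodes {moss, iris, kale}, right has 2 {lime, bay}.
    Root iris: left subtree has 1 node {moss}, right has 1 {kale}.
    Root lime: left subtree has 0 nodes { }, right has 1 {bay}.

cedar elm plum mint reed iris moss kale lime bay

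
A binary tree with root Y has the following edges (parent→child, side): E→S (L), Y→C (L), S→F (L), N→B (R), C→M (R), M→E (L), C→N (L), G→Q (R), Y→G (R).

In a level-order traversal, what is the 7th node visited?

B

Level-order visits nodes level by level from the root, left to right within each level.
Level 0: Y
Level 1: C, G
Level 2: N, M, Q
Level 3: B, E
Level 4: S
Level 5: F
Full level-order sequence: Y, C, G, N, M, Q, B, E, S, F.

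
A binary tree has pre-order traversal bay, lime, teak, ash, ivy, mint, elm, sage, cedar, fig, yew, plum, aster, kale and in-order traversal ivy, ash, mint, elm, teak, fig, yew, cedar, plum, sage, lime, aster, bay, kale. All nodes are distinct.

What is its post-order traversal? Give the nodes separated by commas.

ivy, elm, mint, ash, yew, fig, plum, cedar, sage, teak, aster, lime, kale, bay

The first element of pre-order is the root; it splits in-order into left and right subtrees.
Root bay: left subtree has 12 nodes {ivy, ash, mint, elm, teak, fig, yew, cedar, plum, sage, lime, aster}, right has 1 {kale}.
  Root lime: left subtree has 10 nodes {ivy, ash, mint, elm, teak, fig, yew, cedar, plum, sage}, right has 1 {aster}.
    Root teak: left subtree has 4 nodes {ivy, ash, mint, elm}, right has 5 {fig, yew, cedar, plum, sage}.
      Root ash: left subtree has 1 node {ivy}, right has 2 {mint, elm}.
        Root mint: left subtree has 0 nodes { }, right has 1 {elm}.
      Root sage: left subtree has 4 nodes {fig, yew, cedar, plum}, right has 0 { }.
        Root cedar: left subtree has 2 nodes {fig, yew}, right has 1 {plum}.
          Root fig: left subtree has 0 nodes { }, right has 1 {yew}.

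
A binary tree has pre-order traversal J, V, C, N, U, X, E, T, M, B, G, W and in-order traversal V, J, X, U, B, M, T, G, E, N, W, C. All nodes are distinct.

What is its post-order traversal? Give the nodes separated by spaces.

The first element of pre-order is the root; it splits in-order into left and right subtrees.
Root J: left subtree has 1 node {V}, right has 10 {X, U, B, M, T, G, E, N, W, C}.
  Root C: left subtree has 9 nodes {X, U, B, M, T, G, E, N, W}, right has 0 { }.
    Root N: left subtree has 7 nodes {X, U, B, M, T, G, E}, right has 1 {W}.
      Root U: left subtree has 1 node {X}, right has 5 {B, M, T, G, E}.
        Root E: left subtree has 4 nodes {B, M, T, G}, right has 0 { }.
          Root T: left subtree has 2 nodes {B, M}, right has 1 {G}.
            Root M: left subtree has 1 node {B}, right has 0 { }.

V X B M G T E U W N C J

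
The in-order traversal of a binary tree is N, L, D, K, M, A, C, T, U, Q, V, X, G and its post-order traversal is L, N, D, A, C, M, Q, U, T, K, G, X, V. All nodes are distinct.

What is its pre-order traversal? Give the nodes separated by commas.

V, K, D, N, L, T, M, C, A, U, Q, X, G

The last element of post-order is the root; it splits in-order into left and right subtrees.
Root V: left subtree has 10 nodes {N, L, D, K, M, A, C, T, U, Q}, right has 2 {X, G}.
  Root K: left subtree has 3 nodes {N, L, D}, right has 6 {M, A, C, T, U, Q}.
    Root D: left subtree has 2 nodes {N, L}, right has 0 { }.
      Root N: left subtree has 0 nodes { }, right has 1 {L}.
    Root T: left subtree has 3 nodes {M, A, C}, right has 2 {U, Q}.
      Root M: left subtree has 0 nodes { }, right has 2 {A, C}.
        Root C: left subtree has 1 node {A}, right has 0 { }.
      Root U: left subtree has 0 nodes { }, right has 1 {Q}.
  Root X: left subtree has 0 nodes { }, right has 1 {G}.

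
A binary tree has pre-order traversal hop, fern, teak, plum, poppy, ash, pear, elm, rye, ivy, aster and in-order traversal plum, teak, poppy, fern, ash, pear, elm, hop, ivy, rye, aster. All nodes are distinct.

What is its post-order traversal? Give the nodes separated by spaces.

plum poppy teak elm pear ash fern ivy aster rye hop

The first element of pre-order is the root; it splits in-order into left and right subtrees.
Root hop: left subtree has 7 nodes {plum, teak, poppy, fern, ash, pear, elm}, right has 3 {ivy, rye, aster}.
  Root fern: left subtree has 3 nodes {plum, teak, poppy}, right has 3 {ash, pear, elm}.
    Root teak: left subtree has 1 node {plum}, right has 1 {poppy}.
    Root ash: left subtree has 0 nodes { }, right has 2 {pear, elm}.
      Root pear: left subtree has 0 nodes { }, right has 1 {elm}.
  Root rye: left subtree has 1 node {ivy}, right has 1 {aster}.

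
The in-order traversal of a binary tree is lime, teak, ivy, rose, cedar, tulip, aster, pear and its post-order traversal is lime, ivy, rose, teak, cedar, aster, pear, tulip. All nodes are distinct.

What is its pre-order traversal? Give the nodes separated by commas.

tulip, cedar, teak, lime, rose, ivy, pear, aster

The last element of post-order is the root; it splits in-order into left and right subtrees.
Root tulip: left subtree has 5 nodes {lime, teak, ivy, rose, cedar}, right has 2 {aster, pear}.
  Root cedar: left subtree has 4 nodes {lime, teak, ivy, rose}, right has 0 { }.
    Root teak: left subtree has 1 node {lime}, right has 2 {ivy, rose}.
      Root rose: left subtree has 1 node {ivy}, right has 0 { }.
  Root pear: left subtree has 1 node {aster}, right has 0 { }.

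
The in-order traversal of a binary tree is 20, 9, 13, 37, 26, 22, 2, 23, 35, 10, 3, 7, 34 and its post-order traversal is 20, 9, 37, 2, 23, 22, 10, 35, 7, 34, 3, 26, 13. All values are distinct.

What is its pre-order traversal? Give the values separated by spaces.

13 9 20 26 37 3 35 22 23 2 10 34 7

The last element of post-order is the root; it splits in-order into left and right subtrees.
Root 13: left subtree has 2 nodes {20, 9}, right has 10 {37, 26, 22, 2, 23, 35, 10, 3, 7, 34}.
  Root 9: left subtree has 1 node {20}, right has 0 { }.
  Root 26: left subtree has 1 node {37}, right has 8 {22, 2, 23, 35, 10, 3, 7, 34}.
    Root 3: left subtree has 5 nodes {22, 2, 23, 35, 10}, right has 2 {7, 34}.
      Root 35: left subtree has 3 nodes {22, 2, 23}, right has 1 {10}.
        Root 22: left subtree has 0 nodes { }, right has 2 {2, 23}.
          Root 23: left subtree has 1 node {2}, right has 0 { }.
      Root 34: left subtree has 1 node {7}, right has 0 { }.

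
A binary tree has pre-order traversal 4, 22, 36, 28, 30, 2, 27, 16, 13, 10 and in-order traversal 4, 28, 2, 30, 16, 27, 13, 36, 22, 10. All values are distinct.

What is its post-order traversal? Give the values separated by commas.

The first element of pre-order is the root; it splits in-order into left and right subtrees.
Root 4: left subtree has 0 nodes { }, right has 9 {28, 2, 30, 16, 27, 13, 36, 22, 10}.
  Root 22: left subtree has 7 nodes {28, 2, 30, 16, 27, 13, 36}, right has 1 {10}.
    Root 36: left subtree has 6 nodes {28, 2, 30, 16, 27, 13}, right has 0 { }.
      Root 28: left subtree has 0 nodes { }, right has 5 {2, 30, 16, 27, 13}.
        Root 30: left subtree has 1 node {2}, right has 3 {16, 27, 13}.
          Root 27: left subtree has 1 node {16}, right has 1 {13}.

2, 16, 13, 27, 30, 28, 36, 10, 22, 4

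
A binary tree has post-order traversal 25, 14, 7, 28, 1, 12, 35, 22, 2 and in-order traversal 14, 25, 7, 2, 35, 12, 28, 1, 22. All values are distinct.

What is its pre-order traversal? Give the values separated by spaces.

The last element of post-order is the root; it splits in-order into left and right subtrees.
Root 2: left subtree has 3 nodes {14, 25, 7}, right has 5 {35, 12, 28, 1, 22}.
  Root 7: left subtree has 2 nodes {14, 25}, right has 0 { }.
    Root 14: left subtree has 0 nodes { }, right has 1 {25}.
  Root 22: left subtree has 4 nodes {35, 12, 28, 1}, right has 0 { }.
    Root 35: left subtree has 0 nodes { }, right has 3 {12, 28, 1}.
      Root 12: left subtree has 0 nodes { }, right has 2 {28, 1}.
        Root 1: left subtree has 1 node {28}, right has 0 { }.

2 7 14 25 22 35 12 1 28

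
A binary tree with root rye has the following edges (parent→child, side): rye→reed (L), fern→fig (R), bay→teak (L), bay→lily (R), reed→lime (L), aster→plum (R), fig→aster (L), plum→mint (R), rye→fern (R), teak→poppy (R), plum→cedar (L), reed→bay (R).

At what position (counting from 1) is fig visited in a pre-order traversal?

Pre-order visits the node, then its left subtree, then its right subtree.
Visit rye.
At rye: go left to reed.
  Visit reed.
  At reed: go left to lime.
    lime is a leaf — visit lime.
  At reed: go right to bay.
    Visit bay.
    At bay: go left to teak.
      Visit teak.
      At teak: no left child.
      At teak: go right to poppy.
        poppy is a leaf — visit poppy.
    At bay: go right to lily.
      lily is a leaf — visit lily.
At rye: go right to fern.
  Visit fern.
  At fern: no left child.
  At fern: go right to fig.
    Visit fig.
    At fig: go left to aster.
      Visit aster.
      At aster: no left child.
      At aster: go right to plum.
        Visit plum.
        At plum: go left to cedar.
          cedar is a leaf — visit cedar.
        At plum: go right to mint.
          mint is a leaf — visit mint.
    At fig: no right child.
Full pre-order sequence: rye, reed, lime, bay, teak, poppy, lily, fern, fig, aster, plum, cedar, mint.

9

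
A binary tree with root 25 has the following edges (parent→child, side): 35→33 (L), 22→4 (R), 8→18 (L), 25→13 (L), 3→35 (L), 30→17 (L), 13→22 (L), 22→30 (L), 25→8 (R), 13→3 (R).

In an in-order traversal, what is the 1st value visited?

In-order visits the left subtree, then the node, then the right subtree.
At 25: go left to 13.
  At 13: go left to 22.
    At 22: go left to 30.
      At 30: go left to 17.
        17 is a leaf — visit 17.
      Visit 30.
      At 30: no right child.
    Visit 22.
    At 22: go right to 4.
      4 is a leaf — visit 4.
  Visit 13.
  At 13: go right to 3.
    At 3: go left to 35.
      At 35: go left to 33.
        33 is a leaf — visit 33.
      Visit 35.
      At 35: no right child.
    Visit 3.
    At 3: no right child.
Visit 25.
At 25: go right to 8.
  At 8: go left to 18.
    18 is a leaf — visit 18.
  Visit 8.
  At 8: no right child.
Full in-order sequence: 17, 30, 22, 4, 13, 33, 35, 3, 25, 18, 8.

17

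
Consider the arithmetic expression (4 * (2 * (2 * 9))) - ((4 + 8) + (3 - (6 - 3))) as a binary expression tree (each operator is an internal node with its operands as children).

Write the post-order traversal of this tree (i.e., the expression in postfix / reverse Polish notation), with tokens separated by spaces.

4 2 2 9 * * * 4 8 + 3 6 3 - - + -

Post-order on an expression tree gives postfix notation: for each operator, emit left operand, right operand, then the operator.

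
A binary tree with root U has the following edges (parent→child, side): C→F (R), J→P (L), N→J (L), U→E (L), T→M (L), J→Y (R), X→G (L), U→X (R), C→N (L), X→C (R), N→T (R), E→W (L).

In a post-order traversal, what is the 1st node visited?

Post-order visits the left subtree, then the right subtree, then the node.
At U: go left to E.
  At E: go left to W.
    W is a leaf — visit W.
  At E: no right child.
  Visit E.
At U: go right to X.
  At X: go left to G.
    G is a leaf — visit G.
  At X: go right to C.
    At C: go left to N.
      At N: go left to J.
        At J: go left to P.
          P is a leaf — visit P.
        At J: go right to Y.
          Y is a leaf — visit Y.
        Visit J.
      At N: go right to T.
        At T: go left to M.
          M is a leaf — visit M.
        At T: no right child.
        Visit T.
      Visit N.
    At C: go right to F.
      F is a leaf — visit F.
    Visit C.
  Visit X.
Visit U.
Full post-order sequence: W, E, G, P, Y, J, M, T, N, F, C, X, U.

W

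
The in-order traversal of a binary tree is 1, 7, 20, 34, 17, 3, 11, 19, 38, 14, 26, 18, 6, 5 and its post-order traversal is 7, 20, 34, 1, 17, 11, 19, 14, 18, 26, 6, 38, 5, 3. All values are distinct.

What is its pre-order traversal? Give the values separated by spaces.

3 17 1 34 20 7 5 38 19 11 6 26 14 18

The last element of post-order is the root; it splits in-order into left and right subtrees.
Root 3: left subtree has 5 nodes {1, 7, 20, 34, 17}, right has 8 {11, 19, 38, 14, 26, 18, 6, 5}.
  Root 17: left subtree has 4 nodes {1, 7, 20, 34}, right has 0 { }.
    Root 1: left subtree has 0 nodes { }, right has 3 {7, 20, 34}.
      Root 34: left subtree has 2 nodes {7, 20}, right has 0 { }.
        Root 20: left subtree has 1 node {7}, right has 0 { }.
  Root 5: left subtree has 7 nodes {11, 19, 38, 14, 26, 18, 6}, right has 0 { }.
    Root 38: left subtree has 2 nodes {11, 19}, right has 4 {14, 26, 18, 6}.
      Root 19: left subtree has 1 node {11}, right has 0 { }.
      Root 6: left subtree has 3 nodes {14, 26, 18}, right has 0 { }.
        Root 26: left subtree has 1 node {14}, right has 1 {18}.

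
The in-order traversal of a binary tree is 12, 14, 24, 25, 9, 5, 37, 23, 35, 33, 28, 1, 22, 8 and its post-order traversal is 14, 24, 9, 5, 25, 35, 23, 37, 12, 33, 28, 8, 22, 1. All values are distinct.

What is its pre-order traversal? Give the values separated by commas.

The last element of post-order is the root; it splits in-order into left and right subtrees.
Root 1: left subtree has 11 nodes {12, 14, 24, 25, 9, 5, 37, 23, 35, 33, 28}, right has 2 {22, 8}.
  Root 28: left subtree has 10 nodes {12, 14, 24, 25, 9, 5, 37, 23, 35, 33}, right has 0 { }.
    Root 33: left subtree has 9 nodes {12, 14, 24, 25, 9, 5, 37, 23, 35}, right has 0 { }.
      Root 12: left subtree has 0 nodes { }, right has 8 {14, 24, 25, 9, 5, 37, 23, 35}.
        Root 37: left subtree has 5 nodes {14, 24, 25, 9, 5}, right has 2 {23, 35}.
          Root 25: left subtree has 2 nodes {14, 24}, right has 2 {9, 5}.
            Root 24: left subtree has 1 node {14}, right has 0 { }.
            Root 5: left subtree has 1 node {9}, right has 0 { }.
          Root 23: left subtree has 0 nodes { }, right has 1 {35}.
  Root 22: left subtree has 0 nodes { }, right has 1 {8}.

1, 28, 33, 12, 37, 25, 24, 14, 5, 9, 23, 35, 22, 8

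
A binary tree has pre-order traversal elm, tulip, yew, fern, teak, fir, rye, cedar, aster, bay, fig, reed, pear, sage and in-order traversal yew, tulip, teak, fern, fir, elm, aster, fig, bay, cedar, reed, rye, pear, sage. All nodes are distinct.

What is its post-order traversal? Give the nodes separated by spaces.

The first element of pre-order is the root; it splits in-order into left and right subtrees.
Root elm: left subtree has 5 nodes {yew, tulip, teak, fern, fir}, right has 8 {aster, fig, bay, cedar, reed, rye, pear, sage}.
  Root tulip: left subtree has 1 node {yew}, right has 3 {teak, fern, fir}.
    Root fern: left subtree has 1 node {teak}, right has 1 {fir}.
  Root rye: left subtree has 5 nodes {aster, fig, bay, cedar, reed}, right has 2 {pear, sage}.
    Root cedar: left subtree has 3 nodes {aster, fig, bay}, right has 1 {reed}.
      Root aster: left subtree has 0 nodes { }, right has 2 {fig, bay}.
        Root bay: left subtree has 1 node {fig}, right has 0 { }.
    Root pear: left subtree has 0 nodes { }, right has 1 {sage}.

yew teak fir fern tulip fig bay aster reed cedar sage pear rye elm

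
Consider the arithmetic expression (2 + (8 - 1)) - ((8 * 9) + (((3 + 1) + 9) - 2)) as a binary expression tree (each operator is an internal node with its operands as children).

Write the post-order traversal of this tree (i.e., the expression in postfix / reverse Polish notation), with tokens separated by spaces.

2 8 1 - + 8 9 * 3 1 + 9 + 2 - + -

Post-order on an expression tree gives postfix notation: for each operator, emit left operand, right operand, then the operator.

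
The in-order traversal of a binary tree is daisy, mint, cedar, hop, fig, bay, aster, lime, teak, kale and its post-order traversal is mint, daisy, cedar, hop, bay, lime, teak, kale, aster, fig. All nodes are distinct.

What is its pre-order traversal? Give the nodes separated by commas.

The last element of post-order is the root; it splits in-order into left and right subtrees.
Root fig: left subtree has 4 nodes {daisy, mint, cedar, hop}, right has 5 {bay, aster, lime, teak, kale}.
  Root hop: left subtree has 3 nodes {daisy, mint, cedar}, right has 0 { }.
    Root cedar: left subtree has 2 nodes {daisy, mint}, right has 0 { }.
      Root daisy: left subtree has 0 nodes { }, right has 1 {mint}.
  Root aster: left subtree has 1 node {bay}, right has 3 {lime, teak, kale}.
    Root kale: left subtree has 2 nodes {lime, teak}, right has 0 { }.
      Root teak: left subtree has 1 node {lime}, right has 0 { }.

fig, hop, cedar, daisy, mint, aster, bay, kale, teak, lime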